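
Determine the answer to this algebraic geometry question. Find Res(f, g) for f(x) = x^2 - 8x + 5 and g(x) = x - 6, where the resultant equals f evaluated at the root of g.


For Res(f, x - c), we evaluate f at x = c.
f(6) = 6^2 - 8*6 + 5
= 36 - 48 + 5
= -12 + 5 = -7
Res(f, g) = -7

-7


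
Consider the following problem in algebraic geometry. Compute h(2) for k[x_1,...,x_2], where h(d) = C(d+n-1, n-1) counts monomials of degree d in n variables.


The Hilbert function for the polynomial ring in 2 variables is:
h(d) = C(d+n-1, n-1)
h(2) = C(2+2-1, 2-1) = C(3, 1)
= 3! / (1! * 2!)
= 3

3


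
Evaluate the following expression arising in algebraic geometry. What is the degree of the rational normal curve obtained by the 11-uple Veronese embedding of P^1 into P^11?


The rational normal curve in P^11 is the image of P^1 under the 11-uple Veronese.
A general hyperplane in P^11 pulls back to a degree-11 form on P^1, which has 11 zeros,
so the curve meets a general hyperplane in 11 points. Degree = 11.

11


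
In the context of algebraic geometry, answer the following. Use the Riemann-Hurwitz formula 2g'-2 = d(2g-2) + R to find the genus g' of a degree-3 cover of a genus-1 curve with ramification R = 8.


Riemann-Hurwitz formula: 2g' - 2 = d(2g - 2) + R
Given: d = 3, g = 1, R = 8
2g' - 2 = 3*(2*1 - 2) + 8
2g' - 2 = 3*0 + 8
2g' - 2 = 0 + 8 = 8
2g' = 10
g' = 5

5


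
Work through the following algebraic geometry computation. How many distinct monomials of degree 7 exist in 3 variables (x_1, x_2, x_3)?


The number of degree-7 monomials in 3 variables is C(d+n-1, n-1).
= C(7+3-1, 3-1) = C(9, 2)
= 36

36


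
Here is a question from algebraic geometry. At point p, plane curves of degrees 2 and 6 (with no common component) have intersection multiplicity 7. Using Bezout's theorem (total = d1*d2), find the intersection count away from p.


By Bezout's theorem, the total intersection number is d1 * d2.
Total = 2 * 6 = 12
Intersection multiplicity at p = 7
Remaining intersections = 12 - 7 = 5

5


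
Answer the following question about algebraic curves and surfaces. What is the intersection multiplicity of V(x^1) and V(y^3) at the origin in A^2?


The intersection multiplicity of V(x^a) and V(y^b) at the origin is:
I(O; V(x^1), V(y^3)) = dim_k(k[x,y]/(x^1, y^3))
A basis for k[x,y]/(x^1, y^3) is the set of monomials x^i * y^j
where 0 <= i < 1 and 0 <= j < 3.
The number of such monomials is 1 * 3 = 3

3


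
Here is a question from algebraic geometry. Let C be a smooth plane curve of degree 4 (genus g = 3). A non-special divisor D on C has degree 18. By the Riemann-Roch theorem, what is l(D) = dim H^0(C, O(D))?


First, compute the genus of a smooth plane curve of degree 4:
g = (d-1)(d-2)/2 = (4-1)(4-2)/2 = 3
For a non-special divisor D (i.e., h^1(D) = 0), Riemann-Roch gives:
l(D) = deg(D) - g + 1
Since deg(D) = 18 >= 2g - 1 = 5, D is non-special.
l(D) = 18 - 3 + 1 = 16

16


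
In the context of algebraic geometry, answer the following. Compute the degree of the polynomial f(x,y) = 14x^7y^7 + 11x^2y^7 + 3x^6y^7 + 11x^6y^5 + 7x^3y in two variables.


Examine each term for its total degree (sum of exponents).
  Term '14x^7y^7' has total degree 7+7 = 14.
  Term '11x^2y^7' has total degree 2+7 = 9.
  Term '3x^6y^7' has total degree 6+7 = 13.
  Term '11x^6y^5' has total degree 6+5 = 11.
  Term '7x^3y' has total degree 3+1 = 4.
The maximum total degree among all terms is 14.

14


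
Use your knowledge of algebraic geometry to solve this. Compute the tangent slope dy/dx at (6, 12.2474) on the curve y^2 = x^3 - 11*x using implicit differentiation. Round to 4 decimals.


Using implicit differentiation of y^2 = x^3 - 11*x:
2y * dy/dx = 3x^2 - 11
dy/dx = (3x^2 - 11)/(2y)
Numerator: 3*6^2 - 11 = 97
Denominator: 2*12.2474 = 24.4948
dy/dx = 97/24.4948 = 3.9600

3.9600


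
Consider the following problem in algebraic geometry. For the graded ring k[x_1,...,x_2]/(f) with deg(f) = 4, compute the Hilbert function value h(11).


For R = k[x_1,...,x_n]/(f) with f homogeneous of degree e:
The Hilbert series is (1 - t^e)/(1 - t)^n.
So h(d) = C(d+n-1, n-1) - C(d-e+n-1, n-1) for d >= e.
With n=2, e=4, d=11:
C(11+2-1, 2-1) = C(12, 1) = 12
C(11-4+2-1, 2-1) = C(8, 1) = 8
h(11) = 12 - 8 = 4

4


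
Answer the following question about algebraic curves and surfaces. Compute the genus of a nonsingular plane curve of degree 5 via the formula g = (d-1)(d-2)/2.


Using the genus formula for smooth plane curves:
g = (d-1)(d-2)/2
g = (5-1)(5-2)/2
g = 4*3/2
g = 12/2 = 6

6


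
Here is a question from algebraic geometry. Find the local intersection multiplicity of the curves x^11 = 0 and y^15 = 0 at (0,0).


The intersection multiplicity of V(x^a) and V(y^b) at the origin is:
I(O; V(x^11), V(y^15)) = dim_k(k[x,y]/(x^11, y^15))
A basis for k[x,y]/(x^11, y^15) is the set of monomials x^i * y^j
where 0 <= i < 11 and 0 <= j < 15.
The number of such monomials is 11 * 15 = 165

165


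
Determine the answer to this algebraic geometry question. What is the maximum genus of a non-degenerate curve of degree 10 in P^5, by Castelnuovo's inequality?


Castelnuovo's bound: write d - 1 = m(r-1) + epsilon with 0 <= epsilon < r-1.
d - 1 = 10 - 1 = 9
r - 1 = 5 - 1 = 4
9 = 2*4 + 1, so m = 2, epsilon = 1
pi(d, r) = m(m-1)(r-1)/2 + m*epsilon
= 2*1*4/2 + 2*1
= 8/2 + 2
= 4 + 2 = 6

6


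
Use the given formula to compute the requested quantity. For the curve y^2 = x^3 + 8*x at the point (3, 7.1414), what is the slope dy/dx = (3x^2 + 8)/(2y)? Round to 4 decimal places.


Using implicit differentiation of y^2 = x^3 + 8*x:
2y * dy/dx = 3x^2 + 8
dy/dx = (3x^2 + 8)/(2y)
Numerator: 3*3^2 + 8 = 35
Denominator: 2*7.1414 = 14.2828
dy/dx = 35/14.2828 = 2.4505

2.4505


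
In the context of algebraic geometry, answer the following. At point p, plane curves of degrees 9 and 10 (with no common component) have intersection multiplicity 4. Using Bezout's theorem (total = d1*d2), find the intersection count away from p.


By Bezout's theorem, the total intersection number is d1 * d2.
Total = 9 * 10 = 90
Intersection multiplicity at p = 4
Remaining intersections = 90 - 4 = 86

86


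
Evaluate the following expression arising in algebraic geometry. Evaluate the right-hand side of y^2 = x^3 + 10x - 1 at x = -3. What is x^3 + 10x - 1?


Compute x^3 + 10x - 1 at x = -3:
x^3 = (-3)^3 = -27
10*x = 10*(-3) = -30
Sum: -27 - 30 - 1 = -58

-58


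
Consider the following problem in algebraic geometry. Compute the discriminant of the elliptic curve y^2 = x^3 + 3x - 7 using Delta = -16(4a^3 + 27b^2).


Compute each component:
4a^3 = 4*3^3 = 4*27 = 108
27b^2 = 27*(-7)^2 = 27*49 = 1323
4a^3 + 27b^2 = 108 + 1323 = 1431
Delta = -16*1431 = -22896

-22896


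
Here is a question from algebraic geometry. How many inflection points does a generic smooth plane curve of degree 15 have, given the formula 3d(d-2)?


For a general smooth plane curve C of degree d, the inflection points are
the intersection of C with its Hessian curve, which has degree 3(d-2).
By Bezout, the total intersection number is d * 3(d-2) = 15 * 39 = 585.
For a general curve every flex is ordinary, so each contributes
multiplicity 1 to C·Hess(C), and the number of distinct inflection
points is 3d(d-2).
Inflection points = 3*15*(15-2) = 3*15*13 = 585

585


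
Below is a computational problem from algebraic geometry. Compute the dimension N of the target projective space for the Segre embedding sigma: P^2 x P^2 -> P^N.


The Segre embedding maps P^m x P^n into P^N via
all products of coordinates from each factor.
N = (m+1)(n+1) - 1
N = (2+1)(2+1) - 1
N = 3*3 - 1
N = 9 - 1 = 8

8


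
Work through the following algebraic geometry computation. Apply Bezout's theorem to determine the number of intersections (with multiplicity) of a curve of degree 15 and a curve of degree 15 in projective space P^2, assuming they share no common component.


Bezout's theorem states the intersection count equals the product of degrees.
Intersection count = 15 * 15 = 225

225


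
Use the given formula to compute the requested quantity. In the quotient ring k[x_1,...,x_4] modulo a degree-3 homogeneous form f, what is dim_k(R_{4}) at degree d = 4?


For R = k[x_1,...,x_n]/(f) with f homogeneous of degree e:
The Hilbert series is (1 - t^e)/(1 - t)^n.
So h(d) = C(d+n-1, n-1) - C(d-e+n-1, n-1) for d >= e.
With n=4, e=3, d=4:
C(4+4-1, 4-1) = C(7, 3) = 35
C(4-3+4-1, 4-1) = C(4, 3) = 4
h(4) = 35 - 4 = 31

31


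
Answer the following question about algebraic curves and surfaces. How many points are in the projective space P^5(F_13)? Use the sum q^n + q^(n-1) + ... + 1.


P^5(F_13) has (q^(n+1) - 1)/(q - 1) points.
= 13^5 + 13^4 + 13^3 + 13^2 + 13^1 + 13^0
= 371293 + 28561 + 2197 + 169 + 13 + 1
= 402234

402234


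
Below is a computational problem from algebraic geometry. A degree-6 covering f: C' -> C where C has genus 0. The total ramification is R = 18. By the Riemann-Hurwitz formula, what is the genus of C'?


Riemann-Hurwitz formula: 2g' - 2 = d(2g - 2) + R
Given: d = 6, g = 0, R = 18
2g' - 2 = 6*(2*0 - 2) + 18
2g' - 2 = 6*(-2) + 18
2g' - 2 = -12 + 18 = 6
2g' = 8
g' = 4

4


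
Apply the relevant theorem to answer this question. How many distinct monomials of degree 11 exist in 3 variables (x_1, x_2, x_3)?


The number of degree-11 monomials in 3 variables is C(d+n-1, n-1).
= C(11+3-1, 3-1) = C(13, 2)
= 78

78


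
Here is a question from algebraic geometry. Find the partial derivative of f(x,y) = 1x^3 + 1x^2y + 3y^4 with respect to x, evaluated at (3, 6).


df/dx = 3*1*x^2 + 2*1*x^1*y
At (3,6): 3*1*3^2 + 2*1*3^1*6
= 27 + 36
= 63

63


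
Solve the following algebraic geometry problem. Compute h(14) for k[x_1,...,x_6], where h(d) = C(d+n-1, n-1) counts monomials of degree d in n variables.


The Hilbert function for the polynomial ring in 6 variables is:
h(d) = C(d+n-1, n-1)
h(14) = C(14+6-1, 6-1) = C(19, 5)
= 19! / (5! * 14!)
= 11628

11628


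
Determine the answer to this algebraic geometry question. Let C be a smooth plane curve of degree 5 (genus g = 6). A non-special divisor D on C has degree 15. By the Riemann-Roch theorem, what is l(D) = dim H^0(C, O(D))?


First, compute the genus of a smooth plane curve of degree 5:
g = (d-1)(d-2)/2 = (5-1)(5-2)/2 = 6
For a non-special divisor D (i.e., h^1(D) = 0), Riemann-Roch gives:
l(D) = deg(D) - g + 1
Since deg(D) = 15 >= 2g - 1 = 11, D is non-special.
l(D) = 15 - 6 + 1 = 10

10


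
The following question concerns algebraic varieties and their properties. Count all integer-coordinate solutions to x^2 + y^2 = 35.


Systematically check integer values of x where x^2 <= 35.
For each valid x, check if 35 - x^2 is a perfect square.
Total integer solutions found: 0

0


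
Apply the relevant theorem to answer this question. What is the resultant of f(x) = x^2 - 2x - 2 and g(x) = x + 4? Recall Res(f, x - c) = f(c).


For Res(f, x - c), we evaluate f at x = c.
f(-4) = (-4)^2 - 2*(-4) - 2
= 16 + 8 - 2
= 24 - 2 = 22
Res(f, g) = 22

22


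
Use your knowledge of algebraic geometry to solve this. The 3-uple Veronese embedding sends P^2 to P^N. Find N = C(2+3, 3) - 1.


The Veronese embedding v_d: P^n -> P^N maps each point to all
degree-d monomials in n+1 homogeneous coordinates.
N = C(n+d, d) - 1
N = C(2+3, 3) - 1
N = C(5, 3) - 1
C(5, 3) = 10
N = 10 - 1 = 9

9


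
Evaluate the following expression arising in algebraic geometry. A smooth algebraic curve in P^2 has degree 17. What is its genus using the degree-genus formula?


Using the genus formula for smooth plane curves:
g = (d-1)(d-2)/2
g = (17-1)(17-2)/2
g = 16*15/2
g = 240/2 = 120

120


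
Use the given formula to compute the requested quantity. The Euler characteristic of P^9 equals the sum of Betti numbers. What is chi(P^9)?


The complex projective space P^9 has one cell in each even real dimension 0, 2, ..., 18.
The cohomology groups are H^{2k}(P^9) = Z for k = 0,...,9, and 0 otherwise.
Euler characteristic = sum of Betti numbers = 1 per even-dimensional cohomology group.
chi(P^9) = 9 + 1 = 10

10


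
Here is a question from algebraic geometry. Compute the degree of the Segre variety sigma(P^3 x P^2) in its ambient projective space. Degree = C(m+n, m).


The degree of the Segre variety P^3 x P^2 is C(m+n, m).
= C(5, 3)
= 10

10


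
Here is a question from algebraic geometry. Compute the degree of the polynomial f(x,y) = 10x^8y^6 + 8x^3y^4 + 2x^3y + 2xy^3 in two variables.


Examine each term for its total degree (sum of exponents).
  Term '10x^8y^6' has total degree 8+6 = 14.
  Term '8x^3y^4' has total degree 3+4 = 7.
  Term '2x^3y' has total degree 3+1 = 4.
  Term '2xy^3' has total degree 1+3 = 4.
The maximum total degree among all terms is 14.

14


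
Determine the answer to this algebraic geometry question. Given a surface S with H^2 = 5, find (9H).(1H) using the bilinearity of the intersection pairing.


Using bilinearity of the intersection pairing on a surface S:
(aH).(bH) = ab * (H.H)
We have H^2 = 5.
D.E = (9H).(1H) = 9*1*5
= 9*5
= 45

45


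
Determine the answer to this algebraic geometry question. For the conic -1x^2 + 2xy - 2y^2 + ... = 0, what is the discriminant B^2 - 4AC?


The discriminant of a conic Ax^2 + Bxy + Cy^2 + ... = 0 is B^2 - 4AC.
B^2 = 2^2 = 4
4AC = 4*(-1)*(-2) = 8
Discriminant = 4 - 8 = -4

-4


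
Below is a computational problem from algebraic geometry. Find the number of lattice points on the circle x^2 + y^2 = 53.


Systematically check integer values of x where x^2 <= 53.
For each valid x, check if 53 - x^2 is a perfect square.
x=2: 53 - 4 = 49, sqrt = 7 (valid)
x=7: 53 - 49 = 4, sqrt = 2 (valid)
Total integer solutions found: 8

8


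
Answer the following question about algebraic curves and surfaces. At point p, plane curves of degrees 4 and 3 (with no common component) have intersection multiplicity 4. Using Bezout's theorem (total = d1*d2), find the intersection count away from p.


By Bezout's theorem, the total intersection number is d1 * d2.
Total = 4 * 3 = 12
Intersection multiplicity at p = 4
Remaining intersections = 12 - 4 = 8

8


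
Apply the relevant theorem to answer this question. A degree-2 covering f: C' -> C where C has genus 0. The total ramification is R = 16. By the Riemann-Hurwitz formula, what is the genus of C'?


Riemann-Hurwitz formula: 2g' - 2 = d(2g - 2) + R
Given: d = 2, g = 0, R = 16
2g' - 2 = 2*(2*0 - 2) + 16
2g' - 2 = 2*(-2) + 16
2g' - 2 = -4 + 16 = 12
2g' = 14
g' = 7

7


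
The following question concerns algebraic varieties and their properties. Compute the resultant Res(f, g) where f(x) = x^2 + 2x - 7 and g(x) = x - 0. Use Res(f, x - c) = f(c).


For Res(f, x - c), we evaluate f at x = c.
f(0) = 0^2 + 2*0 - 7
= 0 + 0 - 7
= 0 - 7 = -7
Res(f, g) = -7

-7


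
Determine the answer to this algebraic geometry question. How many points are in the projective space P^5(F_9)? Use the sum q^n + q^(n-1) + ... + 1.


P^5(F_9) has (q^(n+1) - 1)/(q - 1) points.
= 9^5 + 9^4 + 9^3 + 9^2 + 9^1 + 9^0
= 59049 + 6561 + 729 + 81 + 9 + 1
= 66430

66430


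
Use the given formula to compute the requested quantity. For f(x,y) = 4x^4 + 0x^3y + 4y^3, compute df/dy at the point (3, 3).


df/dy = 0*x^3 + 3*4*y^2
At (3,3): 0*3^3 + 3*4*3^2
= 0 + 108
= 108

108


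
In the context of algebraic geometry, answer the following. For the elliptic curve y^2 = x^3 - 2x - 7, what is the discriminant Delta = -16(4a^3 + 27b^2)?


Compute each component:
4a^3 = 4*(-2)^3 = 4*(-8) = -32
27b^2 = 27*(-7)^2 = 27*49 = 1323
4a^3 + 27b^2 = -32 + 1323 = 1291
Delta = -16*1291 = -20656

-20656


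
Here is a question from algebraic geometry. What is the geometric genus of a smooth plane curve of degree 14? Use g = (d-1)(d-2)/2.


Using the genus formula for smooth plane curves:
g = (d-1)(d-2)/2
g = (14-1)(14-2)/2
g = 13*12/2
g = 156/2 = 78

78


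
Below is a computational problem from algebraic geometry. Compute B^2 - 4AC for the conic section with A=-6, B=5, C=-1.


The discriminant of a conic Ax^2 + Bxy + Cy^2 + ... = 0 is B^2 - 4AC.
B^2 = 5^2 = 25
4AC = 4*(-6)*(-1) = 24
Discriminant = 25 - 24 = 1

1


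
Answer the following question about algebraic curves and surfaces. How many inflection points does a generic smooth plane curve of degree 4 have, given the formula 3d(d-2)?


For a general smooth plane curve C of degree d, the inflection points are
the intersection of C with its Hessian curve, which has degree 3(d-2).
By Bezout, the total intersection number is d * 3(d-2) = 4 * 6 = 24.
For a general curve every flex is ordinary, so each contributes
multiplicity 1 to C·Hess(C), and the number of distinct inflection
points is 3d(d-2).
Inflection points = 3*4*(4-2) = 3*4*2 = 24

24


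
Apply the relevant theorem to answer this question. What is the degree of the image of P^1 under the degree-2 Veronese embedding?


The Veronese variety v_2(P^1) has degree d^r.
d^r = 2^1 = 2

2


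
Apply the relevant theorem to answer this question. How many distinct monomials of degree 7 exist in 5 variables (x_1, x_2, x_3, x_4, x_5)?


The number of degree-7 monomials in 5 variables is C(d+n-1, n-1).
= C(7+5-1, 5-1) = C(11, 4)
= 330

330


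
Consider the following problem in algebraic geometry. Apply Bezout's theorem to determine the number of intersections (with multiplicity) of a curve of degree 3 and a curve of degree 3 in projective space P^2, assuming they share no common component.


Bezout's theorem states the intersection count equals the product of degrees.
Intersection count = 3 * 3 = 9

9


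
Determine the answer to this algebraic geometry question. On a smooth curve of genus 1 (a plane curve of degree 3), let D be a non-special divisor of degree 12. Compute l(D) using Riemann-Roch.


First, compute the genus of a smooth plane curve of degree 3:
g = (d-1)(d-2)/2 = (3-1)(3-2)/2 = 1
For a non-special divisor D (i.e., h^1(D) = 0), Riemann-Roch gives:
l(D) = deg(D) - g + 1
Since deg(D) = 12 >= 2g - 1 = 1, D is non-special.
l(D) = 12 - 1 + 1 = 12

12


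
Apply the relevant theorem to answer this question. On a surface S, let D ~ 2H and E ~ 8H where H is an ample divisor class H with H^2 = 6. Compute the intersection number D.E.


Using bilinearity of the intersection pairing on a surface S:
(aH).(bH) = ab * (H.H)
We have H^2 = 6.
D.E = (2H).(8H) = 2*8*6
= 16*6
= 96

96


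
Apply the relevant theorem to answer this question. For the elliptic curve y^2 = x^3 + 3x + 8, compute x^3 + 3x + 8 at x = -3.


Compute x^3 + 3x + 8 at x = -3:
x^3 = (-3)^3 = -27
3*x = 3*(-3) = -9
Sum: -27 - 9 + 8 = -28

-28


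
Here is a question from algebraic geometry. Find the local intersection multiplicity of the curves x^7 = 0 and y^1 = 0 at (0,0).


The intersection multiplicity of V(x^a) and V(y^b) at the origin is:
I(O; V(x^7), V(y^1)) = dim_k(k[x,y]/(x^7, y^1))
A basis for k[x,y]/(x^7, y^1) is the set of monomials x^i * y^j
where 0 <= i < 7 and 0 <= j < 1.
The number of such monomials is 7 * 1 = 7

7


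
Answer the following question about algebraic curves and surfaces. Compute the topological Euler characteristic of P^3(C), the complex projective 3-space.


The complex projective space P^3 has one cell in each even real dimension 0, 2, ..., 6.
The cohomology groups are H^{2k}(P^3) = Z for k = 0,...,3, and 0 otherwise.
Euler characteristic = sum of Betti numbers = 1 per even-dimensional cohomology group.
chi(P^3) = 3 + 1 = 4

4


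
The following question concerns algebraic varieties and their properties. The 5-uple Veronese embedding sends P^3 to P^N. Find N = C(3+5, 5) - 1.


The Veronese embedding v_d: P^n -> P^N maps each point to all
degree-d monomials in n+1 homogeneous coordinates.
N = C(n+d, d) - 1
N = C(3+5, 5) - 1
N = C(8, 5) - 1
C(8, 5) = 56
N = 56 - 1 = 55

55


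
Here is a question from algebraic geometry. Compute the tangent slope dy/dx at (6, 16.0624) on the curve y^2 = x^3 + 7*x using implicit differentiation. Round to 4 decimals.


Using implicit differentiation of y^2 = x^3 + 7*x:
2y * dy/dx = 3x^2 + 7
dy/dx = (3x^2 + 7)/(2y)
Numerator: 3*6^2 + 7 = 115
Denominator: 2*16.0624 = 32.1248
dy/dx = 115/32.1248 = 3.5798

3.5798


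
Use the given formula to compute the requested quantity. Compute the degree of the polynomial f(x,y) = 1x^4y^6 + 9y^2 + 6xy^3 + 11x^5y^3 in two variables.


Examine each term for its total degree (sum of exponents).
  Term '1x^4y^6' has total degree 4+6 = 10.
  Term '9y^2' has total degree 0+2 = 2.
  Term '6xy^3' has total degree 1+3 = 4.
  Term '11x^5y^3' has total degree 5+3 = 8.
The maximum total degree among all terms is 10.

10


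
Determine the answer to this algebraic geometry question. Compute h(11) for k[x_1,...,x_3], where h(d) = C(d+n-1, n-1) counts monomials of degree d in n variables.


The Hilbert function for the polynomial ring in 3 variables is:
h(d) = C(d+n-1, n-1)
h(11) = C(11+3-1, 3-1) = C(13, 2)
= 13! / (2! * 11!)
= 78

78


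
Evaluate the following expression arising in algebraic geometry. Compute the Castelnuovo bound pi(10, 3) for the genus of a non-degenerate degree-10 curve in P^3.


Castelnuovo's bound: write d - 1 = m(r-1) + epsilon with 0 <= epsilon < r-1.
d - 1 = 10 - 1 = 9
r - 1 = 3 - 1 = 2
9 = 4*2 + 1, so m = 4, epsilon = 1
pi(d, r) = m(m-1)(r-1)/2 + m*epsilon
= 4*3*2/2 + 4*1
= 24/2 + 4
= 12 + 4 = 16

16


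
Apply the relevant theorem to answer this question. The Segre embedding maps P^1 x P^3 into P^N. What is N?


The Segre embedding maps P^m x P^n into P^N via
all products of coordinates from each factor.
N = (m+1)(n+1) - 1
N = (1+1)(3+1) - 1
N = 2*4 - 1
N = 8 - 1 = 7

7


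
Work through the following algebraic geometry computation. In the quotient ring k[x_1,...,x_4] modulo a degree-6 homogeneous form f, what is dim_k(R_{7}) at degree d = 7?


For R = k[x_1,...,x_n]/(f) with f homogeneous of degree e:
The Hilbert series is (1 - t^e)/(1 - t)^n.
So h(d) = C(d+n-1, n-1) - C(d-e+n-1, n-1) for d >= e.
With n=4, e=6, d=7:
C(7+4-1, 4-1) = C(10, 3) = 120
C(7-6+4-1, 4-1) = C(4, 3) = 4
h(7) = 120 - 4 = 116

116


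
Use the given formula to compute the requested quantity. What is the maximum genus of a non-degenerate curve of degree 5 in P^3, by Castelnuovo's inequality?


Castelnuovo's bound: write d - 1 = m(r-1) + epsilon with 0 <= epsilon < r-1.
d - 1 = 5 - 1 = 4
r - 1 = 3 - 1 = 2
4 = 2*2 + 0, so m = 2, epsilon = 0
pi(d, r) = m(m-1)(r-1)/2 + m*epsilon
= 2*1*2/2 + 2*0
= 4/2 + 0
= 2 + 0 = 2

2


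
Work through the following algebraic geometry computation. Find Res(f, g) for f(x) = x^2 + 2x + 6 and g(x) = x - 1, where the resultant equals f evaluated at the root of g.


For Res(f, x - c), we evaluate f at x = c.
f(1) = 1^2 + 2*1 + 6
= 1 + 2 + 6
= 3 + 6 = 9
Res(f, g) = 9

9


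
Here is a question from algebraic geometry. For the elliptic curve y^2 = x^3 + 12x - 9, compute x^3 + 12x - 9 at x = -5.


Compute x^3 + 12x - 9 at x = -5:
x^3 = (-5)^3 = -125
12*x = 12*(-5) = -60
Sum: -125 - 60 - 9 = -194

-194


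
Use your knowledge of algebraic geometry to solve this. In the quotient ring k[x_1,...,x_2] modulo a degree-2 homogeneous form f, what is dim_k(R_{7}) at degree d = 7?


For R = k[x_1,...,x_n]/(f) with f homogeneous of degree e:
The Hilbert series is (1 - t^e)/(1 - t)^n.
So h(d) = C(d+n-1, n-1) - C(d-e+n-1, n-1) for d >= e.
With n=2, e=2, d=7:
C(7+2-1, 2-1) = C(8, 1) = 8
C(7-2+2-1, 2-1) = C(6, 1) = 6
h(7) = 8 - 6 = 2

2


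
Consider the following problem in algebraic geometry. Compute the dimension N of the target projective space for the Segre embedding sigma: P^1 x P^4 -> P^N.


The Segre embedding maps P^m x P^n into P^N via
all products of coordinates from each factor.
N = (m+1)(n+1) - 1
N = (1+1)(4+1) - 1
N = 2*5 - 1
N = 10 - 1 = 9

9


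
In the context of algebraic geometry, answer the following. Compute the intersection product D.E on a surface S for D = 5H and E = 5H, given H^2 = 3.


Using bilinearity of the intersection pairing on a surface S:
(aH).(bH) = ab * (H.H)
We have H^2 = 3.
D.E = (5H).(5H) = 5*5*3
= 25*3
= 75

75


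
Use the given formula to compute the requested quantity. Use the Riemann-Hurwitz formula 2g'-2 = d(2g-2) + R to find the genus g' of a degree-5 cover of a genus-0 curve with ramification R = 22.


Riemann-Hurwitz formula: 2g' - 2 = d(2g - 2) + R
Given: d = 5, g = 0, R = 22
2g' - 2 = 5*(2*0 - 2) + 22
2g' - 2 = 5*(-2) + 22
2g' - 2 = -10 + 22 = 12
2g' = 14
g' = 7

7


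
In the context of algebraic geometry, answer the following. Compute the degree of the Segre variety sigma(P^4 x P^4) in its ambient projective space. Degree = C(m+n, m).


The degree of the Segre variety P^4 x P^4 is C(m+n, m).
= C(8, 4)
= 70

70


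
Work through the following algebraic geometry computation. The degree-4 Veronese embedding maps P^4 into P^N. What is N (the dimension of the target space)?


The Veronese embedding v_d: P^n -> P^N maps each point to all
degree-d monomials in n+1 homogeneous coordinates.
N = C(n+d, d) - 1
N = C(4+4, 4) - 1
N = C(8, 4) - 1
C(8, 4) = 70
N = 70 - 1 = 69

69


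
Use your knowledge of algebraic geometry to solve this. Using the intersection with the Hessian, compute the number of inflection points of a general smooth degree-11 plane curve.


For a general smooth plane curve C of degree d, the inflection points are
the intersection of C with its Hessian curve, which has degree 3(d-2).
By Bezout, the total intersection number is d * 3(d-2) = 11 * 27 = 297.
For a general curve every flex is ordinary, so each contributes
multiplicity 1 to C·Hess(C), and the number of distinct inflection
points is 3d(d-2).
Inflection points = 3*11*(11-2) = 3*11*9 = 297

297


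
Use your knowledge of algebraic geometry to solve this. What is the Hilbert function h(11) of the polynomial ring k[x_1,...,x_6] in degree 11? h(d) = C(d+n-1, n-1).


The Hilbert function for the polynomial ring in 6 variables is:
h(d) = C(d+n-1, n-1)
h(11) = C(11+6-1, 6-1) = C(16, 5)
= 16! / (5! * 11!)
= 4368

4368


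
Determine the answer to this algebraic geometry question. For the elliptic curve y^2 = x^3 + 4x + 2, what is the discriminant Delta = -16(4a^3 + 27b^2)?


Compute each component:
4a^3 = 4*4^3 = 4*64 = 256
27b^2 = 27*2^2 = 27*4 = 108
4a^3 + 27b^2 = 256 + 108 = 364
Delta = -16*364 = -5824

-5824


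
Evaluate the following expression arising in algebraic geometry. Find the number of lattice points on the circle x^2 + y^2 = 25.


Systematically check integer values of x where x^2 <= 25.
For each valid x, check if 25 - x^2 is a perfect square.
x=0: 25 - 0 = 25, sqrt = 5 (valid)
x=3: 25 - 9 = 16, sqrt = 4 (valid)
x=4: 25 - 16 = 9, sqrt = 3 (valid)
x=5: 25 - 25 = 0, sqrt = 0 (valid)
Total integer solutions found: 12

12


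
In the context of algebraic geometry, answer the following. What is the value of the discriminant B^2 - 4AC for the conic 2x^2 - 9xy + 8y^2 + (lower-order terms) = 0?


The discriminant of a conic Ax^2 + Bxy + Cy^2 + ... = 0 is B^2 - 4AC.
B^2 = (-9)^2 = 81
4AC = 4*2*8 = 64
Discriminant = 81 - 64 = 17

17


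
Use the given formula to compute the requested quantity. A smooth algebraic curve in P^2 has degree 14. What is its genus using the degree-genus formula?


Using the genus formula for smooth plane curves:
g = (d-1)(d-2)/2
g = (14-1)(14-2)/2
g = 13*12/2
g = 156/2 = 78

78


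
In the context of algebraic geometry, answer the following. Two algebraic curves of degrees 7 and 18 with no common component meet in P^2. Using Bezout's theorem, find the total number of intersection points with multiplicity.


Bezout's theorem states the intersection count equals the product of degrees.
Intersection count = 7 * 18 = 126

126


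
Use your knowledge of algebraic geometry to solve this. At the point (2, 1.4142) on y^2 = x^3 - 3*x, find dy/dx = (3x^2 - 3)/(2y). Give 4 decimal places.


Using implicit differentiation of y^2 = x^3 - 3*x:
2y * dy/dx = 3x^2 - 3
dy/dx = (3x^2 - 3)/(2y)
Numerator: 3*2^2 - 3 = 9
Denominator: 2*1.4142 = 2.8284
dy/dx = 9/2.8284 = 3.1820

3.1820


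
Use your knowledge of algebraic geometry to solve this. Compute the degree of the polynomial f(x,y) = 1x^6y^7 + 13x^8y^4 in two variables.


Examine each term for its total degree (sum of exponents).
  Term '1x^6y^7' has total degree 6+7 = 13.
  Term '13x^8y^4' has total degree 8+4 = 12.
The maximum total degree among all terms is 13.

13


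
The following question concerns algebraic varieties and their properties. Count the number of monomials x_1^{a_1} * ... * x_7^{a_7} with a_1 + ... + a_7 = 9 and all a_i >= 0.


The number of degree-9 monomials in 7 variables is C(d+n-1, n-1).
= C(9+7-1, 7-1) = C(15, 6)
= 5005

5005


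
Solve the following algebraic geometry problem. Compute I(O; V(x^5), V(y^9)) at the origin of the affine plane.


The intersection multiplicity of V(x^a) and V(y^b) at the origin is:
I(O; V(x^5), V(y^9)) = dim_k(k[x,y]/(x^5, y^9))
A basis for k[x,y]/(x^5, y^9) is the set of monomials x^i * y^j
where 0 <= i < 5 and 0 <= j < 9.
The number of such monomials is 5 * 9 = 45

45


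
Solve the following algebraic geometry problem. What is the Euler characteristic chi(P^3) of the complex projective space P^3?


The complex projective space P^3 has one cell in each even real dimension 0, 2, ..., 6.
The cohomology groups are H^{2k}(P^3) = Z for k = 0,...,3, and 0 otherwise.
Euler characteristic = sum of Betti numbers = 1 per even-dimensional cohomology group.
chi(P^3) = 3 + 1 = 4

4


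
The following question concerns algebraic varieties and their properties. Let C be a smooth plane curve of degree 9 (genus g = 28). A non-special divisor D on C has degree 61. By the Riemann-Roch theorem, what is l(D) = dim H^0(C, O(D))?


First, compute the genus of a smooth plane curve of degree 9:
g = (d-1)(d-2)/2 = (9-1)(9-2)/2 = 28
For a non-special divisor D (i.e., h^1(D) = 0), Riemann-Roch gives:
l(D) = deg(D) - g + 1
Since deg(D) = 61 >= 2g - 1 = 55, D is non-special.
l(D) = 61 - 28 + 1 = 34

34


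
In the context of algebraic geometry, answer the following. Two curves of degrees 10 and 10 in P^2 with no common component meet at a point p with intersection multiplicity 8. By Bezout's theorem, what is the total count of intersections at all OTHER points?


By Bezout's theorem, the total intersection number is d1 * d2.
Total = 10 * 10 = 100
Intersection multiplicity at p = 8
Remaining intersections = 100 - 8 = 92

92


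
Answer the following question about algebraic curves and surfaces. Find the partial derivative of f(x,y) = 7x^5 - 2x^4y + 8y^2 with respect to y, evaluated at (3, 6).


df/dy = (-2)*x^4 + 2*8*y^1
At (3,6): (-2)*3^4 + 2*8*6^1
= -162 + 96
= -66

-66


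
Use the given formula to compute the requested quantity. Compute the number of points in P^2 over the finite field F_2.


P^2(F_2) has (q^(n+1) - 1)/(q - 1) points.
= 2^2 + 2^1 + 2^0
= 4 + 2 + 1
= 7

7


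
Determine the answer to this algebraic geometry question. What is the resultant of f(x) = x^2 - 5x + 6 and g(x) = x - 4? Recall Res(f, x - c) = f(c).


For Res(f, x - c), we evaluate f at x = c.
f(4) = 4^2 - 5*4 + 6
= 16 - 20 + 6
= -4 + 6 = 2
Res(f, g) = 2

2


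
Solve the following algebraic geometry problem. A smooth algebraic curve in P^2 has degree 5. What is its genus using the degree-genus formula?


Using the genus formula for smooth plane curves:
g = (d-1)(d-2)/2
g = (5-1)(5-2)/2
g = 4*3/2
g = 12/2 = 6

6


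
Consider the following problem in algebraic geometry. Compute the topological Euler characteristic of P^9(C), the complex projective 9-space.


The complex projective space P^9 has one cell in each even real dimension 0, 2, ..., 18.
The cohomology groups are H^{2k}(P^9) = Z for k = 0,...,9, and 0 otherwise.
Euler characteristic = sum of Betti numbers = 1 per even-dimensional cohomology group.
chi(P^9) = 9 + 1 = 10

10


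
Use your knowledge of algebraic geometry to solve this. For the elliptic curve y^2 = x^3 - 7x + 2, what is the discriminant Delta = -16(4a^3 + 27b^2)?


Compute each component:
4a^3 = 4*(-7)^3 = 4*(-343) = -1372
27b^2 = 27*2^2 = 27*4 = 108
4a^3 + 27b^2 = -1372 + 108 = -1264
Delta = -16*(-1264) = 20224

20224


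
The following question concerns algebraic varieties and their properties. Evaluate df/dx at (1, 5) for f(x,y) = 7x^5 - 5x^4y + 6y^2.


df/dx = 5*7*x^4 + 4*(-5)*x^3*y
At (1,5): 5*7*1^4 + 4*(-5)*1^3*5
= 35 - 100
= -65

-65


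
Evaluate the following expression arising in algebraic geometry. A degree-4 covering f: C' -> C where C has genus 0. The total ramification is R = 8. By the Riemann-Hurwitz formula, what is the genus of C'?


Riemann-Hurwitz formula: 2g' - 2 = d(2g - 2) + R
Given: d = 4, g = 0, R = 8
2g' - 2 = 4*(2*0 - 2) + 8
2g' - 2 = 4*(-2) + 8
2g' - 2 = -8 + 8 = 0
2g' = 2
g' = 1

1


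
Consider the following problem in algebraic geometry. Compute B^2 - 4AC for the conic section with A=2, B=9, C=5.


The discriminant of a conic Ax^2 + Bxy + Cy^2 + ... = 0 is B^2 - 4AC.
B^2 = 9^2 = 81
4AC = 4*2*5 = 40
Discriminant = 81 - 40 = 41

41


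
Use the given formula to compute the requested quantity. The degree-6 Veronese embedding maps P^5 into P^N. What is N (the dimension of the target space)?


The Veronese embedding v_d: P^n -> P^N maps each point to all
degree-d monomials in n+1 homogeneous coordinates.
N = C(n+d, d) - 1
N = C(5+6, 6) - 1
N = C(11, 6) - 1
C(11, 6) = 462
N = 462 - 1 = 461

461


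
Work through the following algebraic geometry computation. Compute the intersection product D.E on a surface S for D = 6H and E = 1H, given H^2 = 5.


Using bilinearity of the intersection pairing on a surface S:
(aH).(bH) = ab * (H.H)
We have H^2 = 5.
D.E = (6H).(1H) = 6*1*5
= 6*5
= 30

30


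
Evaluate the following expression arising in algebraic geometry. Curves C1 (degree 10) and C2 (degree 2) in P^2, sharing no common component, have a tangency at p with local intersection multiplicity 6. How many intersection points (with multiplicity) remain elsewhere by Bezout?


By Bezout's theorem, the total intersection number is d1 * d2.
Total = 10 * 2 = 20
Intersection multiplicity at p = 6
Remaining intersections = 20 - 6 = 14

14


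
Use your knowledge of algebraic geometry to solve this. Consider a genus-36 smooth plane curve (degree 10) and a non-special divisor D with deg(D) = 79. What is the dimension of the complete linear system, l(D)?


First, compute the genus of a smooth plane curve of degree 10:
g = (d-1)(d-2)/2 = (10-1)(10-2)/2 = 36
For a non-special divisor D (i.e., h^1(D) = 0), Riemann-Roch gives:
l(D) = deg(D) - g + 1
Since deg(D) = 79 >= 2g - 1 = 71, D is non-special.
l(D) = 79 - 36 + 1 = 44

44


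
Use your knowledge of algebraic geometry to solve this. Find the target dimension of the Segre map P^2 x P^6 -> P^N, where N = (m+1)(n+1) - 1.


The Segre embedding maps P^m x P^n into P^N via
all products of coordinates from each factor.
N = (m+1)(n+1) - 1
N = (2+1)(6+1) - 1
N = 3*7 - 1
N = 21 - 1 = 20

20


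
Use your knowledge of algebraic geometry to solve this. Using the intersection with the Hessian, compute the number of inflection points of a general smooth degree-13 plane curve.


For a general smooth plane curve C of degree d, the inflection points are
the intersection of C with its Hessian curve, which has degree 3(d-2).
By Bezout, the total intersection number is d * 3(d-2) = 13 * 33 = 429.
For a general curve every flex is ordinary, so each contributes
multiplicity 1 to C·Hess(C), and the number of distinct inflection
points is 3d(d-2).
Inflection points = 3*13*(13-2) = 3*13*11 = 429

429


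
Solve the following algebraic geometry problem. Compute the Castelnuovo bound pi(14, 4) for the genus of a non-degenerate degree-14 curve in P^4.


Castelnuovo's bound: write d - 1 = m(r-1) + epsilon with 0 <= epsilon < r-1.
d - 1 = 14 - 1 = 13
r - 1 = 4 - 1 = 3
13 = 4*3 + 1, so m = 4, epsilon = 1
pi(d, r) = m(m-1)(r-1)/2 + m*epsilon
= 4*3*3/2 + 4*1
= 36/2 + 4
= 18 + 4 = 22

22


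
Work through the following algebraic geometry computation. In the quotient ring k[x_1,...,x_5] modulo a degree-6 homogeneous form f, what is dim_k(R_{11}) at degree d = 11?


For R = k[x_1,...,x_n]/(f) with f homogeneous of degree e:
The Hilbert series is (1 - t^e)/(1 - t)^n.
So h(d) = C(d+n-1, n-1) - C(d-e+n-1, n-1) for d >= e.
With n=5, e=6, d=11:
C(11+5-1, 5-1) = C(15, 4) = 1365
C(11-6+5-1, 5-1) = C(9, 4) = 126
h(11) = 1365 - 126 = 1239

1239


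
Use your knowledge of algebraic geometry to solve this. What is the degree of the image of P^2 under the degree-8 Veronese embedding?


The Veronese variety v_8(P^2) has degree d^r.
d^r = 8^2 = 64

64


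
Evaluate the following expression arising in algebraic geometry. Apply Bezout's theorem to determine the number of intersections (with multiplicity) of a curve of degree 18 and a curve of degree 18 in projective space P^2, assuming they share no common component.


Bezout's theorem states the intersection count equals the product of degrees.
Intersection count = 18 * 18 = 324

324


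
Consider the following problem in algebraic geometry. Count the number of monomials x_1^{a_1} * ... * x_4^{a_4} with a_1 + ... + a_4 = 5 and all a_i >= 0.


The number of degree-5 monomials in 4 variables is C(d+n-1, n-1).
= C(5+4-1, 4-1) = C(8, 3)
= 56

56


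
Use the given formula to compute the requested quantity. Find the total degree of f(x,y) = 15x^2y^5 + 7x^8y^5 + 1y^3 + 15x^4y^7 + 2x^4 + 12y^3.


Examine each term for its total degree (sum of exponents).
  Term '15x^2y^5' has total degree 2+5 = 7.
  Term '7x^8y^5' has total degree 8+5 = 13.
  Term '1y^3' has total degree 0+3 = 3.
  Term '15x^4y^7' has total degree 4+7 = 11.
  Term '2x^4' has total degree 4+0 = 4.
  Term '12y^3' has total degree 0+3 = 3.
The maximum total degree among all terms is 13.

13


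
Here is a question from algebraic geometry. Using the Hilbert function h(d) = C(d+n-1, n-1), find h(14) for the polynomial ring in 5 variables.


The Hilbert function for the polynomial ring in 5 variables is:
h(d) = C(d+n-1, n-1)
h(14) = C(14+5-1, 5-1) = C(18, 4)
= 18! / (4! * 14!)
= 3060

3060


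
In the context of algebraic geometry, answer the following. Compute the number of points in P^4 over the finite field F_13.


P^4(F_13) has (q^(n+1) - 1)/(q - 1) points.
= 13^4 + 13^3 + 13^2 + 13^1 + 13^0
= 28561 + 2197 + 169 + 13 + 1
= 30941

30941


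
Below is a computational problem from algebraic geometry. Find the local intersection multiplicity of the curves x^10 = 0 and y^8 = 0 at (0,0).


The intersection multiplicity of V(x^a) and V(y^b) at the origin is:
I(O; V(x^10), V(y^8)) = dim_k(k[x,y]/(x^10, y^8))
A basis for k[x,y]/(x^10, y^8) is the set of monomials x^i * y^j
where 0 <= i < 10 and 0 <= j < 8.
The number of such monomials is 10 * 8 = 80

80


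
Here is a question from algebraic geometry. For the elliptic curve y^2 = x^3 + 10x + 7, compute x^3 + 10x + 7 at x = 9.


Compute x^3 + 10x + 7 at x = 9:
x^3 = 9^3 = 729
10*x = 10*9 = 90
Sum: 729 + 90 + 7 = 826

826


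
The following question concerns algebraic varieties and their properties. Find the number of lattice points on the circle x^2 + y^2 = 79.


Systematically check integer values of x where x^2 <= 79.
For each valid x, check if 79 - x^2 is a perfect square.
Total integer solutions found: 0

0


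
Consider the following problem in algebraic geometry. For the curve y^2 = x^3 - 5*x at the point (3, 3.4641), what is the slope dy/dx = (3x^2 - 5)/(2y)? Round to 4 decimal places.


Using implicit differentiation of y^2 = x^3 - 5*x:
2y * dy/dx = 3x^2 - 5
dy/dx = (3x^2 - 5)/(2y)
Numerator: 3*3^2 - 5 = 22
Denominator: 2*3.4641 = 6.9282
dy/dx = 22/6.9282 = 3.1754

3.1754


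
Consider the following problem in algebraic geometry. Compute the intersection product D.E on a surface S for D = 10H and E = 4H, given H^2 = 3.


Using bilinearity of the intersection pairing on a surface S:
(aH).(bH) = ab * (H.H)
We have H^2 = 3.
D.E = (10H).(4H) = 10*4*3
= 40*3
= 120

120
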